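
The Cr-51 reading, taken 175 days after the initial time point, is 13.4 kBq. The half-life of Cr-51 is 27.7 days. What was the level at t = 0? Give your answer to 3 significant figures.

1070 kBq

Number of half-lives elapsed: n = 175/27.7 ≈ 6.3177.
A₀ = A × 2^n = 13.4 × 2^6.3177 = 13.4 × 79.765 ≈ 1068.9 kBq.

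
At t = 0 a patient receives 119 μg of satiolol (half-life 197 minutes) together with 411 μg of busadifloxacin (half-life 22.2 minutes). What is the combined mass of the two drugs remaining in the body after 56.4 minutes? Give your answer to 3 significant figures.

satiolol: 119 × (1/2)^(56.4/197) = 119 × (1/2)^0.28629 ≈ 97.581 μg.
busadifloxacin: 411 × (1/2)^(56.4/22.2) = 411 × (1/2)^2.5405 ≈ 70.642 μg.
Total = 97.581 + 70.642 ≈ 168.22 μg.

168 μg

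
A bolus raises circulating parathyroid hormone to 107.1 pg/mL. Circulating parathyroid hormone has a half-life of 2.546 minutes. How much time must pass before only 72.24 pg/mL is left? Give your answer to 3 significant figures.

Fraction remaining = 72.24/107.1 ≈ 0.67451.
n = log₂(107.1/72.24) = ln(1.4826)/ln 2 ≈ 0.56809 half-lives.
t = n × t½ = 0.56809 × 2.546 ≈ 1.4464 minutes.

1.45 minutes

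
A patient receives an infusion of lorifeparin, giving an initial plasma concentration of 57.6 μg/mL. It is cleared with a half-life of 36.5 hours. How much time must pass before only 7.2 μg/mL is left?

7.2/57.6 = 1/8, so 3 half-lives have elapsed.
t = 3 × 36.5 = 109.5 hours.

109.5 hours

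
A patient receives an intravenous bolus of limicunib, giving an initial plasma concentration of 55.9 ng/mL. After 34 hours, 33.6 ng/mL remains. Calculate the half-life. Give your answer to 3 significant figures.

46.3 hours

A/A₀ = 33.6/55.9 ≈ 0.60107.
n = log₂(1.6637) ≈ 0.73439 half-lives elapsed in 34 hours.
t½ = 34/0.73439 ≈ 46.297 hours.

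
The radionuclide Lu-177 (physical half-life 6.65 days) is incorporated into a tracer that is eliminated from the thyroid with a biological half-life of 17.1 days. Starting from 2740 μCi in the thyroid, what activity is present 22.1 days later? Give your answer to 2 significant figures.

110 μCi

1/t_eff = 1/t_phys + 1/t_biol = 1/6.65 + 1/17.1 = 0.20886 per day.
t_eff = 6.65 × 17.1 / (6.65 + 17.1) ≈ 4.788 days.
Remaining = 2740 × (1/2)^(22.1/4.788) = 2740 × (1/2)^4.6157 ≈ 111.76 μCi.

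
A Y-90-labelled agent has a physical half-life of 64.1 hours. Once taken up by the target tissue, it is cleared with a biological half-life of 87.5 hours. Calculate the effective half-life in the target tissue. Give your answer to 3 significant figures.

1/t_eff = 1/t_phys + 1/t_biol = 1/64.1 + 1/87.5 = 0.027029 per hour.
t_eff = 64.1 × 87.5 / (64.1 + 87.5) ≈ 36.997 hours.

37.0 hours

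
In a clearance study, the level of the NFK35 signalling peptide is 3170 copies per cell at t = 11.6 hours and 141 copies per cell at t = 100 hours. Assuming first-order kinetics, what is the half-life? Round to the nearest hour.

Over Δt = 100 − 11.6 = 88.4 hours, the level fell by a factor of 3170/141 ≈ 22.482.
n = log₂(22.482) ≈ 4.4907 half-lives, so t½ = 88.4/4.4907 ≈ 19.685 hours.

20 hours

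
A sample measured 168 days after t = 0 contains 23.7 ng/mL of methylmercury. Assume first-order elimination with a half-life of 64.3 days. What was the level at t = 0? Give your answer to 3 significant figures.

145 ng/mL

Number of half-lives elapsed: n = 168/64.3 ≈ 2.6128.
A₀ = A × 2^n = 23.7 × 2^2.6128 = 23.7 × 6.1167 ≈ 144.97 ng/mL.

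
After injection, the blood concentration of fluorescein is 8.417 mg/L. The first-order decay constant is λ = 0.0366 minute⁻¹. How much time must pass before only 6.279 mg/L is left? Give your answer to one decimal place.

t½ = ln 2 / λ = 0.69315 / 0.0366 ≈ 18.938 minutes.
Fraction remaining = 6.279/8.417 ≈ 0.74599.
n = log₂(8.417/6.279) = ln(1.3405)/ln 2 ≈ 0.42277 half-lives.
t = n × t½ = 0.42277 × 18.938 ≈ 8.0066 minutes.

8.0 minutes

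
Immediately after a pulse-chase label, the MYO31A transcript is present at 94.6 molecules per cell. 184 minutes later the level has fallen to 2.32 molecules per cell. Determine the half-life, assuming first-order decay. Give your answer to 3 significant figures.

A/A₀ = 2.32/94.6 ≈ 0.024524.
n = log₂(40.776) ≈ 5.3496 half-lives elapsed in 184 minutes.
t½ = 184/5.3496 ≈ 34.395 minutes.

34.4 minutes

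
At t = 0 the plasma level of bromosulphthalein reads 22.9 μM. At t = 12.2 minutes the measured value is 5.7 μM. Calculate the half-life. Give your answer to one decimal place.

A/A₀ = 5.7/22.9 ≈ 0.24891.
n = log₂(4.0175) ≈ 2.0063 half-lives elapsed in 12.2 minutes.
t½ = 12.2/2.0063 ≈ 6.0808 minutes.

6.1 minutes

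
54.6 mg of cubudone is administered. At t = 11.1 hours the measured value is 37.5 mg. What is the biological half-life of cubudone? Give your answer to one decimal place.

A/A₀ = 37.5/54.6 ≈ 0.68681.
n = log₂(1.456) ≈ 0.54201 half-lives elapsed in 11.1 hours.
t½ = 11.1/0.54201 ≈ 20.479 hours.

20.5 hours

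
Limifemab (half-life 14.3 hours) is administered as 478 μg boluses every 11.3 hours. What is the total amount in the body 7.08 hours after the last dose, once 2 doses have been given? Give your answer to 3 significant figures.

The 2 doses were given 18.38, 7.08 hours ago.
Total = 478·(1/2)^(18.38/14.3) + 478·(1/2)^(7.08/14.3)
      = 196.11 + 339.15 ≈ 535.26 μg.

535 μg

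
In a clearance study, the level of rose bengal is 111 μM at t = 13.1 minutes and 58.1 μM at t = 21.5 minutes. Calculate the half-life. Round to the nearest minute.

9 minutes

Over Δt = 21.5 − 13.1 = 8.4 minutes, the level fell by a factor of 111/58.1 ≈ 1.9105.
n = log₂(1.9105) ≈ 0.93395 half-lives, so t½ = 8.4/0.93395 ≈ 8.9941 minutes.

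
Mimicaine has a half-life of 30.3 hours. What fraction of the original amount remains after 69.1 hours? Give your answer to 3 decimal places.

n = 69.1/30.3 ≈ 2.2805 half-lives.
Fraction remaining = (1/2)^2.2805 ≈ 0.20582.

0.206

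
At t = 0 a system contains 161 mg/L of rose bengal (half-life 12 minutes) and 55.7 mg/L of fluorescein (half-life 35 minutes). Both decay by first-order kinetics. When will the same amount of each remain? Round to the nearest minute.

28 minutes

Set 161·(1/2)^(t/12) = 55.7·(1/2)^(t/35).
Taking log₂: log₂(161/55.7) = t·(1/12 − 1/35).
log₂(2.8905) = 1.5313; 1/12 − 1/35 = 0.054762.
t = 1.5313 / 0.054762 ≈ 27.963 minutes.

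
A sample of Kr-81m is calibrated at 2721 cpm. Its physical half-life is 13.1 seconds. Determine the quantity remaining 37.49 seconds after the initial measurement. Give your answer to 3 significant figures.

Number of half-lives: n = 37.49/13.1 ≈ 2.8618.
Remaining = 2721 × (1/2)^2.8618 = 2721 × 0.13756 ≈ 374.31 cpm.

374 cpm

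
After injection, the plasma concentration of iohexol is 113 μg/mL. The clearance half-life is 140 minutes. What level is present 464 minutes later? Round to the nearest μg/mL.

Number of half-lives: n = 464/140 ≈ 3.3143.
Remaining = 113 × (1/2)^3.3143 = 113 × 0.10053 ≈ 11.36 μg/mL.

11 μg/mL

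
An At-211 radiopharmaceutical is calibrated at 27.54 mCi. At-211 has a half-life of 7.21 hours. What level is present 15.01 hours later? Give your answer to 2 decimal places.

Number of half-lives: n = 15.01/7.21 ≈ 2.0818.
Remaining = 27.54 × (1/2)^2.0818 = 27.54 × 0.23621 ≈ 6.5053 mCi.

6.51 mCi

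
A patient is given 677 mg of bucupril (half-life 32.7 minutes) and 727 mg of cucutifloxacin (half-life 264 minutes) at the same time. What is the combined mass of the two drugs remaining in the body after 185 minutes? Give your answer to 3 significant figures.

bucupril: 677 × (1/2)^(185/32.7) = 677 × (1/2)^5.6575 ≈ 13.413 mg.
cucutifloxacin: 727 × (1/2)^(185/264) = 727 × (1/2)^0.70076 ≈ 447.29 mg.
Total = 13.413 + 447.29 ≈ 460.7 mg.

461 mg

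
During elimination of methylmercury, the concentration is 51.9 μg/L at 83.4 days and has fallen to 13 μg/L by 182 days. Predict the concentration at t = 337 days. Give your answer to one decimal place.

1.5 μg/L

Over Δt = 182 − 83.4 = 98.6 days, the level fell by a factor of 51.9/13 ≈ 3.9923.
n = log₂(3.9923) ≈ 1.9972 half-lives, so t½ = 98.6/1.9972 ≈ 49.369 days.
From t = 182 to t = 337: 13 × (1/2)^((337−182)/49.369) ≈ 1.4751 μg/L.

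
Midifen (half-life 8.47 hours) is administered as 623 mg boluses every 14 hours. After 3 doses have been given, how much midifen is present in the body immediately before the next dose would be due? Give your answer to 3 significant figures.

281 mg

The 3 doses were given 42, 28, 14 hours ago.
Total = 623·(1/2)^(42/8.47) + 623·(1/2)^(28/8.47) + 623·(1/2)^(14/8.47)
      = 20.034 + 63.001 + 198.12 ≈ 281.15 mg.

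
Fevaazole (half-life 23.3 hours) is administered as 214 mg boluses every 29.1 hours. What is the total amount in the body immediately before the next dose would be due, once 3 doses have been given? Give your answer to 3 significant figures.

The 3 doses were given 87.3, 58.2, 29.1 hours ago.
Total = 214·(1/2)^(87.3/23.3) + 214·(1/2)^(58.2/23.3) + 214·(1/2)^(29.1/23.3)
      = 15.941 + 37.887 + 90.043 ≈ 143.87 mg.

144 mg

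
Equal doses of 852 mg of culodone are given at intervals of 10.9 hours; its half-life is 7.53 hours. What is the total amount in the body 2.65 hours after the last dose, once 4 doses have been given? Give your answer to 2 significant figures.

The 4 doses were given 35.35, 24.45, 13.55, 2.65 hours ago.
Total = 852·(1/2)^(35.35/7.53) + 852·(1/2)^(24.45/7.53) + 852·(1/2)^(13.55/7.53) + 852·(1/2)^(2.65/7.53)
      = 32.903 + 89.741 + 244.76 + 667.57 ≈ 1035 mg.

1000 mg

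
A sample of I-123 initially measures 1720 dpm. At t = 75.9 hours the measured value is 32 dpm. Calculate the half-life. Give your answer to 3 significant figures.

13.2 hours

A/A₀ = 32/1720 ≈ 0.018605.
n = log₂(53.75) ≈ 5.7482 half-lives elapsed in 75.9 hours.
t½ = 75.9/5.7482 ≈ 13.204 hours.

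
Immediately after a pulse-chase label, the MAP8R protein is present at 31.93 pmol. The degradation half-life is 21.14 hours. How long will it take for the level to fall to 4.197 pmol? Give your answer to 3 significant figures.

61.9 hours

Fraction remaining = 4.197/31.93 ≈ 0.13144.
n = log₂(31.93/4.197) = ln(7.6078)/ln 2 ≈ 2.9275 half-lives.
t = n × t½ = 2.9275 × 21.14 ≈ 61.887 hours.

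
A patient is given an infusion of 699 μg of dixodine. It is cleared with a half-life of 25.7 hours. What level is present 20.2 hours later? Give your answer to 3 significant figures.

405 μg

Number of half-lives: n = 20.2/25.7 ≈ 0.78599.
Remaining = 699 × (1/2)^0.78599 = 699 × 0.57995 ≈ 405.39 μg.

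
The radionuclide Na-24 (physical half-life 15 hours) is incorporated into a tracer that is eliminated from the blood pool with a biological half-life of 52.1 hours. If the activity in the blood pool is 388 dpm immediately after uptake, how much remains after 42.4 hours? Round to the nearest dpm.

31 dpm

1/t_eff = 1/t_phys + 1/t_biol = 1/15 + 1/52.1 = 0.085861 per hour.
t_eff = 15 × 52.1 / (15 + 52.1) ≈ 11.647 hours.
Remaining = 388 × (1/2)^(42.4/11.647) = 388 × (1/2)^3.6405 ≈ 31.113 dpm.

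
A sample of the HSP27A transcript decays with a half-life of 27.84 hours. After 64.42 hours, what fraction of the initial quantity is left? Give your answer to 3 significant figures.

0.201

n = 64.42/27.84 ≈ 2.3139 half-lives.
Fraction remaining = (1/2)^2.3139 ≈ 0.20111.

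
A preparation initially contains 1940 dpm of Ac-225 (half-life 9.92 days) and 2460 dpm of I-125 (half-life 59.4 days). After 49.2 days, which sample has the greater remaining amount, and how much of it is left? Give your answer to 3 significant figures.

I-125, 1390 dpm

Ac-225: 1940 × (1/2)^4.9597 ≈ 62.343 dpm.
I-125: 2460 × (1/2)^0.82828 ≈ 1385.5 dpm.
I-125 has more remaining, at ≈ 1385.5 dpm.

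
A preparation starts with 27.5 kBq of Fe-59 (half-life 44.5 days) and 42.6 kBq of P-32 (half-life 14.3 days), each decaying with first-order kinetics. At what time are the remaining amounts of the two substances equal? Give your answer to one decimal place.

Set 27.5·(1/2)^(t/44.5) = 42.6·(1/2)^(t/14.3).
Taking log₂: log₂(27.5/42.6) = t·(1/44.5 − 1/14.3).
log₂(0.64554) = -0.63142; 1/44.5 − 1/14.3 = -0.047458.
t = -0.63142 / -0.047458 ≈ 13.305 days.

13.3 days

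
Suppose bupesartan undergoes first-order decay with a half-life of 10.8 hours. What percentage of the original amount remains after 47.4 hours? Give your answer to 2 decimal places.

n = 47.4/10.8 ≈ 4.3889 half-lives.
Fraction remaining = (1/2)^4.3889 ≈ 0.047732, i.e. 4.7732%.

4.77%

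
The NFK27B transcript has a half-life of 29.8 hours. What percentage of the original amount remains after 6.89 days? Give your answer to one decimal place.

2.1%

6.89 days = 165.36 hours.
n = 165.36/29.8 ≈ 5.549 half-lives.
Fraction remaining = (1/2)^5.549 ≈ 0.021359, i.e. 2.1359%.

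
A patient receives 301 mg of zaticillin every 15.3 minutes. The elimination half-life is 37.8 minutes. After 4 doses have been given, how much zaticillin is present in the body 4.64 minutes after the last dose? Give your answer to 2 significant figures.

760 mg

The 4 doses were given 50.54, 35.24, 19.94, 4.64 minutes ago.
Total = 301·(1/2)^(50.54/37.8) + 301·(1/2)^(35.24/37.8) + 301·(1/2)^(19.94/37.8) + 301·(1/2)^(4.64/37.8)
      = 119.15 + 157.73 + 208.82 + 276.45 ≈ 762.15 mg.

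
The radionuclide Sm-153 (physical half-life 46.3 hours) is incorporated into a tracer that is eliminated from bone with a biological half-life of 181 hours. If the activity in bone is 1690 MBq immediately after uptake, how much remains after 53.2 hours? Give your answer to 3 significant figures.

622 MBq

1/t_eff = 1/t_phys + 1/t_biol = 1/46.3 + 1/181 = 0.027123 per hour.
t_eff = 46.3 × 181 / (46.3 + 181) ≈ 36.869 hours.
Remaining = 1690 × (1/2)^(53.2/36.869) = 1690 × (1/2)^1.443 ≈ 621.61 MBq.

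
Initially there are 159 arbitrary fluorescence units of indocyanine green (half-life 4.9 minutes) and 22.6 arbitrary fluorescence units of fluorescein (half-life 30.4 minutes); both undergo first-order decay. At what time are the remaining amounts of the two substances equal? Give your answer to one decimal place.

16.4 minutes

Set 159·(1/2)^(t/4.9) = 22.6·(1/2)^(t/30.4).
Taking log₂: log₂(159/22.6) = t·(1/4.9 − 1/30.4).
log₂(7.0354) = 2.8146; 1/4.9 − 1/30.4 = 0.17119.
t = 2.8146 / 0.17119 ≈ 16.442 minutes.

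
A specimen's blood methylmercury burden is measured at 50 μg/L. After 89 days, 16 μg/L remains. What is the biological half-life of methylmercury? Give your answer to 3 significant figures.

54.1 days

A/A₀ = 16/50 ≈ 0.32.
n = log₂(3.125) ≈ 1.6439 half-lives elapsed in 89 days.
t½ = 89/1.6439 ≈ 54.141 days.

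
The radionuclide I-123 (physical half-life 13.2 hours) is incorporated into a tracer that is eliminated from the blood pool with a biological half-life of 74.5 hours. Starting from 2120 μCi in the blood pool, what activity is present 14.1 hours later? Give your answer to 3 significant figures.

1/t_eff = 1/t_phys + 1/t_biol = 1/13.2 + 1/74.5 = 0.08918 per hour.
t_eff = 13.2 × 74.5 / (13.2 + 74.5) ≈ 11.213 hours.
Remaining = 2120 × (1/2)^(14.1/11.213) = 2120 × (1/2)^1.2574 ≈ 886.76 μCi.

887 μCi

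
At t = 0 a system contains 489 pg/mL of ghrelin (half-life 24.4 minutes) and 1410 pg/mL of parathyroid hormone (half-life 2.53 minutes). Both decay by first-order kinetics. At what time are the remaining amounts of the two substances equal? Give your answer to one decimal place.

Set 489·(1/2)^(t/24.4) = 1410·(1/2)^(t/2.53).
Taking log₂: log₂(489/1410) = t·(1/24.4 − 1/2.53).
log₂(0.34681) = -1.5278; 1/24.4 − 1/2.53 = -0.35427.
t = -1.5278 / -0.35427 ≈ 4.3125 minutes.

4.3 minutes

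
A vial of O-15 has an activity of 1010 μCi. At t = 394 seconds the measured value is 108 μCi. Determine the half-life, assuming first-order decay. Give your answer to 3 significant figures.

A/A₀ = 108/1010 ≈ 0.10693.
n = log₂(9.3519) ≈ 3.2253 half-lives elapsed in 394 seconds.
t½ = 394/3.2253 ≈ 122.16 seconds.

122 seconds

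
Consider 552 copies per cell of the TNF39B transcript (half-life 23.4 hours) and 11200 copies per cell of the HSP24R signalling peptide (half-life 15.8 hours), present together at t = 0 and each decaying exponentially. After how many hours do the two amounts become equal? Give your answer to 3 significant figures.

211 hours

Set 552·(1/2)^(t/23.4) = 11200·(1/2)^(t/15.8).
Taking log₂: log₂(552/11200) = t·(1/23.4 − 1/15.8).
log₂(0.049286) = -4.3427; 1/23.4 − 1/15.8 = -0.020556.
t = -4.3427 / -0.020556 ≈ 211.26 hours.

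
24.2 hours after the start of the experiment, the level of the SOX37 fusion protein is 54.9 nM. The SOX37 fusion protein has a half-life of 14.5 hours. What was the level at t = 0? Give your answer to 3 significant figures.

175 nM

Number of half-lives elapsed: n = 24.2/14.5 ≈ 1.669.
A₀ = A × 2^n = 54.9 × 2^1.669 = 54.9 × 3.1799 ≈ 174.57 nM.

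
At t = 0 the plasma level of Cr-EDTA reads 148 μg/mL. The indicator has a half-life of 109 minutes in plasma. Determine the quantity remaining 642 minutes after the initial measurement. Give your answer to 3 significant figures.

2.50 μg/mL

Number of half-lives: n = 642/109 ≈ 5.8899.
Remaining = 148 × (1/2)^5.8899 = 148 × 0.016864 ≈ 2.4959 μg/mL.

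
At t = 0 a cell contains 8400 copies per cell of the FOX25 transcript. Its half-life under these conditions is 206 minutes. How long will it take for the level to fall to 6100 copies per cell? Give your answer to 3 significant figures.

Fraction remaining = 6100/8400 ≈ 0.72619.
n = log₂(8400/6100) = ln(1.377)/ln 2 ≈ 0.46158 half-lives.
t = n × t½ = 0.46158 × 206 ≈ 95.085 minutes.

95.1 minutes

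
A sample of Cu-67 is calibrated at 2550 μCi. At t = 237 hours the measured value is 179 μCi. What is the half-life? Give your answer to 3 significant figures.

A/A₀ = 179/2550 ≈ 0.070196.
n = log₂(14.246) ≈ 3.8325 half-lives elapsed in 237 hours.
t½ = 237/3.8325 ≈ 61.84 hours.

61.8 hours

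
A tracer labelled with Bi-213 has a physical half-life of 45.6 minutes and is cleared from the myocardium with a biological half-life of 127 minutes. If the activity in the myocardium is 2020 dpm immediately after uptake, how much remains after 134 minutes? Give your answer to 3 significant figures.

127 dpm

1/t_eff = 1/t_phys + 1/t_biol = 1/45.6 + 1/127 = 0.029804 per minute.
t_eff = 45.6 × 127 / (45.6 + 127) ≈ 33.553 minutes.
Remaining = 2020 × (1/2)^(134/33.553) = 2020 × (1/2)^3.9937 ≈ 126.8 dpm.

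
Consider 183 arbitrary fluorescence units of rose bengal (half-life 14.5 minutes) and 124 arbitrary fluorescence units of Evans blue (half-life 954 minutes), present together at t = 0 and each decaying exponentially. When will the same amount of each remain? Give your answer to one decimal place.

8.3 minutes

Set 183·(1/2)^(t/14.5) = 124·(1/2)^(t/954).
Taking log₂: log₂(183/124) = t·(1/14.5 − 1/954).
log₂(1.4758) = 0.5615; 1/14.5 − 1/954 = 0.067917.
t = 0.5615 / 0.067917 ≈ 8.2675 minutes.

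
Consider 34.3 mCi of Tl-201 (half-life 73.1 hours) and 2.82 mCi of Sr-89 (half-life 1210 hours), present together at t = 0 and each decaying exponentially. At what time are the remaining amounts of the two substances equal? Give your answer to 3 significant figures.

280 hours

Set 34.3·(1/2)^(t/73.1) = 2.82·(1/2)^(t/1210).
Taking log₂: log₂(34.3/2.82) = t·(1/73.1 − 1/1210).
log₂(12.163) = 3.6044; 1/73.1 − 1/1210 = 0.012853.
t = 3.6044 / 0.012853 ≈ 280.43 hours.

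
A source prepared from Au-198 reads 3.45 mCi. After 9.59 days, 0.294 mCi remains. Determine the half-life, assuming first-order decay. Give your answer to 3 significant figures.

2.70 days

A/A₀ = 0.294/3.45 ≈ 0.085217.
n = log₂(11.735) ≈ 3.5527 half-lives elapsed in 9.59 days.
t½ = 9.59/3.5527 ≈ 2.6993 days.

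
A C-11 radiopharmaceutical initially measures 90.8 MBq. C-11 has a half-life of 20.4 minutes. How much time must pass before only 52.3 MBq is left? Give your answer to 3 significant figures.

Fraction remaining = 52.3/90.8 ≈ 0.57599.
n = log₂(90.8/52.3) = ln(1.7361)/ln 2 ≈ 0.79588 half-lives.
t = n × t½ = 0.79588 × 20.4 ≈ 16.236 minutes.

16.2 minutes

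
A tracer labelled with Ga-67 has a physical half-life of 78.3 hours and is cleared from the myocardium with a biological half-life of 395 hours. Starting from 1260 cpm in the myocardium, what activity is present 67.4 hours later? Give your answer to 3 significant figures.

616 cpm

1/t_eff = 1/t_phys + 1/t_biol = 1/78.3 + 1/395 = 0.015303 per hour.
t_eff = 78.3 × 395 / (78.3 + 395) ≈ 65.347 hours.
Remaining = 1260 × (1/2)^(67.4/65.347) = 1260 × (1/2)^1.0314 ≈ 616.43 cpm.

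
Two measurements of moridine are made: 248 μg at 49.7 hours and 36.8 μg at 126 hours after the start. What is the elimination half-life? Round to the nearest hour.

Over Δt = 126 − 49.7 = 76.3 hours, the level fell by a factor of 248/36.8 ≈ 6.7391.
n = log₂(6.7391) ≈ 2.7526 half-lives, so t½ = 76.3/2.7526 ≈ 27.72 hours.

28 hours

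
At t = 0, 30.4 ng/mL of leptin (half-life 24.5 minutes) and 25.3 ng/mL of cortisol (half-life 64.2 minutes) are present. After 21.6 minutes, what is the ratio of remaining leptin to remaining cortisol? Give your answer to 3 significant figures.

0.823

leptin: 30.4 × (1/2)^(21.6/24.5) = 30.4 × (1/2)^0.88163 ≈ 16.5 ng/mL.
cortisol: 25.3 × (1/2)^(21.6/64.2) = 25.3 × (1/2)^0.33645 ≈ 20.037 ng/mL.
Ratio ≈ 16.5 / 20.037 ≈ 0.82345.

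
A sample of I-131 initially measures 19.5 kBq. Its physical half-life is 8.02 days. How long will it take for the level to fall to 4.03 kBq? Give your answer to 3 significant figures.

18.2 days

Fraction remaining = 4.03/19.5 ≈ 0.20667.
n = log₂(19.5/4.03) = ln(4.8387)/ln 2 ≈ 2.2746 half-lives.
t = n × t½ = 2.2746 × 8.02 ≈ 18.242 days.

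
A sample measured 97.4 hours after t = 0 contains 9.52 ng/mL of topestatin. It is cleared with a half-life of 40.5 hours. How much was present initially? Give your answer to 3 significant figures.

Number of half-lives elapsed: n = 97.4/40.5 ≈ 2.4049.
A₀ = A × 2^n = 9.52 × 2^2.4049 = 9.52 × 5.2961 ≈ 50.419 ng/mL.

50.4 ng/mL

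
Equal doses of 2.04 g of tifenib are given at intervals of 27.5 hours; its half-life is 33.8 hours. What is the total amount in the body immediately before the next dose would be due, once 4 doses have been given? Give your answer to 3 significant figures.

2.41 g

The 4 doses were given 110, 82.5, 55, 27.5 hours ago.
Total = 2.04·(1/2)^(110/33.8) + 2.04·(1/2)^(82.5/33.8) + 2.04·(1/2)^(55/33.8) + 2.04·(1/2)^(27.5/33.8)
      = 0.21377 + 0.37572 + 0.66037 + 1.1607 ≈ 2.4105 g.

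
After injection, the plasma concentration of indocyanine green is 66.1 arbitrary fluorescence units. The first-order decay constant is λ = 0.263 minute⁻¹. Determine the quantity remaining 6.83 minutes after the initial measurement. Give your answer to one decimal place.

t½ = ln 2 / λ = 0.69315 / 0.263 ≈ 2.6355 minutes.
Number of half-lives: n = 6.83/2.6355 ≈ 2.5915.
Remaining = 66.1 × (1/2)^2.5915 = 66.1 × 0.16591 ≈ 10.967 arbitrary fluorescence units.

11.0 arbitrary fluorescence units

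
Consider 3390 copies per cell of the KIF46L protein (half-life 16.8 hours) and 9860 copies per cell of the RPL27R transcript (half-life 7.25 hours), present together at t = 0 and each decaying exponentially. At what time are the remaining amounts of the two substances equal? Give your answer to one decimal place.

Set 3390·(1/2)^(t/16.8) = 9860·(1/2)^(t/7.25).
Taking log₂: log₂(3390/9860) = t·(1/16.8 − 1/7.25).
log₂(0.34381) = -1.5403; 1/16.8 − 1/7.25 = -0.078407.
t = -1.5403 / -0.078407 ≈ 19.645 hours.

19.6 hours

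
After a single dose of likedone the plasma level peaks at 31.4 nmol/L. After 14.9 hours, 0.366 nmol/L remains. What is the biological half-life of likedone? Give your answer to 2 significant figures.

2.3 hours

A/A₀ = 0.366/31.4 ≈ 0.011656.
n = log₂(85.792) ≈ 6.4228 half-lives elapsed in 14.9 hours.
t½ = 14.9/6.4228 ≈ 2.3199 hours.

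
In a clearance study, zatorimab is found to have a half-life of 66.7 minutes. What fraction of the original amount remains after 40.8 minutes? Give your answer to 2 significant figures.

0.65

n = 40.8/66.7 ≈ 0.61169 half-lives.
Fraction remaining = (1/2)^0.61169 ≈ 0.65443.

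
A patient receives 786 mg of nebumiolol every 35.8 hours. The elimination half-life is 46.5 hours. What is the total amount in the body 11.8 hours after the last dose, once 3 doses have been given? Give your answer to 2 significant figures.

1300 mg

The 3 doses were given 83.4, 47.6, 11.8 hours ago.
Total = 786·(1/2)^(83.4/46.5) + 786·(1/2)^(47.6/46.5) + 786·(1/2)^(11.8/46.5)
      = 226.73 + 386.61 + 659.22 ≈ 1272.6 mg.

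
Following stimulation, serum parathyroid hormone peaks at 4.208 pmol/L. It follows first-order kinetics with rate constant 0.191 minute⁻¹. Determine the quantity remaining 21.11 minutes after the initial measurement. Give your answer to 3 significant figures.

t½ = ln 2 / k = 0.69315 / 0.191 ≈ 3.629 minutes.
Number of half-lives: n = 21.11/3.629 ≈ 5.817.
Remaining = 4.208 × (1/2)^5.817 = 4.208 × 0.017739 ≈ 0.074644 pmol/L.

0.0746 pmol/L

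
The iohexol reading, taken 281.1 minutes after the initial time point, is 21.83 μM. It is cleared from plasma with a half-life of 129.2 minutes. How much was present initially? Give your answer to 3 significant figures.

98.6 μM

Number of half-lives elapsed: n = 281.1/129.2 ≈ 2.1757.
A₀ = A × 2^n = 21.83 × 2^2.1757 = 21.83 × 4.518 ≈ 98.629 μM.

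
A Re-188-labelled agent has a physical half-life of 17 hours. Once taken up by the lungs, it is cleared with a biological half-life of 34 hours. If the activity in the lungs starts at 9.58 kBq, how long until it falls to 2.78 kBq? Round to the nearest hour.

20 hours

1/t_eff = 1/t_phys + 1/t_biol = 1/17 + 1/34 = 0.088235 per hour.
t_eff = 17 × 34 / (17 + 34) ≈ 11.333 hours.
n = log₂(9.58/2.78) ≈ 1.7849; t = 1.7849 × 11.333 ≈ 20.229 hours.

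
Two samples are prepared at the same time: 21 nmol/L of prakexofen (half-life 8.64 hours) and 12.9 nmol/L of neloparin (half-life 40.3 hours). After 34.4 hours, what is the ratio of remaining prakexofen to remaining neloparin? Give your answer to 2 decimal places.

0.19

prakexofen: 21 × (1/2)^(34.4/8.64) = 21 × (1/2)^3.9815 ≈ 1.3295 nmol/L.
neloparin: 12.9 × (1/2)^(34.4/40.3) = 12.9 × (1/2)^0.8536 ≈ 7.1389 nmol/L.
Ratio ≈ 1.3295 / 7.1389 ≈ 0.18623.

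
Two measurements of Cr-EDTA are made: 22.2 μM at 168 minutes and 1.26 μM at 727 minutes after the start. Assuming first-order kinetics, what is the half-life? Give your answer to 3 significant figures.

Over Δt = 727 − 168 = 559 minutes, the level fell by a factor of 22.2/1.26 ≈ 17.619.
n = log₂(17.619) ≈ 4.1391 half-lives, so t½ = 559/4.1391 ≈ 135.05 minutes.

135 minutes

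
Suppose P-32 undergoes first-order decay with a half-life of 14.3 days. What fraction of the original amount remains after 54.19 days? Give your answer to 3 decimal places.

n = 54.19/14.3 ≈ 3.7895 half-lives.
Fraction remaining = (1/2)^3.7895 ≈ 0.072318.

0.072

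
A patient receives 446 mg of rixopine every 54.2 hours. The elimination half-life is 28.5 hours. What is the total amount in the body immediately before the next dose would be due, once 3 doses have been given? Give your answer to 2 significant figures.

160 mg

The 3 doses were given 162.6, 108.4, 54.2 hours ago.
Total = 446·(1/2)^(162.6/28.5) + 446·(1/2)^(108.4/28.5) + 446·(1/2)^(54.2/28.5)
      = 8.5483 + 31.942 + 119.36 ≈ 159.85 mg.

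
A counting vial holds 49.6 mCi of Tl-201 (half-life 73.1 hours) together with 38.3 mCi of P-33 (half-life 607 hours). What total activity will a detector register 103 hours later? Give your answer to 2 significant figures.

Tl-201: 49.6 × (1/2)^(103/73.1) = 49.6 × (1/2)^1.409 ≈ 18.678 mCi.
P-33: 38.3 × (1/2)^(103/607) = 38.3 × (1/2)^0.16969 ≈ 34.05 mCi.
Total = 18.678 + 34.05 ≈ 52.728 mCi.

53 mCi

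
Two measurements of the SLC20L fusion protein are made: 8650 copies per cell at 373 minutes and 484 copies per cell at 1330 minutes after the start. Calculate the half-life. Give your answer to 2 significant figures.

Over Δt = 1330 − 373 = 957 minutes, the level fell by a factor of 8650/484 ≈ 17.872.
n = log₂(17.872) ≈ 4.1596 half-lives, so t½ = 957/4.1596 ≈ 230.07 minutes.

230 minutes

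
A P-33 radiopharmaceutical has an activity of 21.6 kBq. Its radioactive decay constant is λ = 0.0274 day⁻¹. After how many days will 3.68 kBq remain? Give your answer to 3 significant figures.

64.6 days

t½ = ln 2 / λ = 0.69315 / 0.0274 ≈ 25.297 days.
Fraction remaining = 3.68/21.6 ≈ 0.17037.
n = log₂(21.6/3.68) = ln(5.8696)/ln 2 ≈ 2.5533 half-lives.
t = n × t½ = 2.5533 × 25.297 ≈ 64.591 days.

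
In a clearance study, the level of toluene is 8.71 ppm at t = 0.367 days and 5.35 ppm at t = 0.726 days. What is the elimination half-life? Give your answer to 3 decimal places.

0.511 days

Over Δt = 0.726 − 0.367 = 0.359 days, the level fell by a factor of 8.71/5.35 ≈ 1.628.
n = log₂(1.628) ≈ 0.70313 half-lives, so t½ = 0.359/0.70313 ≈ 0.51057 days.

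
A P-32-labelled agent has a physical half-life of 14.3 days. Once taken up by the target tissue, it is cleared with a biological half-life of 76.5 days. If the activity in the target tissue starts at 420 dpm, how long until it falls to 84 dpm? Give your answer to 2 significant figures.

1/t_eff = 1/t_phys + 1/t_biol = 1/14.3 + 1/76.5 = 0.083002 per day.
t_eff = 14.3 × 76.5 / (14.3 + 76.5) ≈ 12.048 days.
n = log₂(420/84) ≈ 2.3219; t = 2.3219 × 12.048 ≈ 27.974 days.

28 days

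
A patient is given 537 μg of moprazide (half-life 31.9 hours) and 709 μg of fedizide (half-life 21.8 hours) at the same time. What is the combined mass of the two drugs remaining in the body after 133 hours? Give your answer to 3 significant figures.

40.2 μg

moprazide: 537 × (1/2)^(133/31.9) = 537 × (1/2)^4.1693 ≈ 29.847 μg.
fedizide: 709 × (1/2)^(133/21.8) = 709 × (1/2)^6.1009 ≈ 10.33 μg.
Total = 29.847 + 10.33 ≈ 40.176 μg.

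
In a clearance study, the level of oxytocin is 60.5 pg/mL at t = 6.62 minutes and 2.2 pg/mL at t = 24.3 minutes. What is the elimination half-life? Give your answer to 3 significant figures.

3.70 minutes

Over Δt = 24.3 − 6.62 = 17.68 minutes, the level fell by a factor of 60.5/2.2 ≈ 27.5.
n = log₂(27.5) ≈ 4.7814 half-lives, so t½ = 17.68/4.7814 ≈ 3.6977 minutes.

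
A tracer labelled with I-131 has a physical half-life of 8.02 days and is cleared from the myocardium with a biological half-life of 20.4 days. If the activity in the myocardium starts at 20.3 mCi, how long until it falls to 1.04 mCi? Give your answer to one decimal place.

1/t_eff = 1/t_phys + 1/t_biol = 1/8.02 + 1/20.4 = 0.17371 per day.
t_eff = 8.02 × 20.4 / (8.02 + 20.4) ≈ 5.7568 days.
n = log₂(20.3/1.04) ≈ 4.2868; t = 4.2868 × 5.7568 ≈ 24.678 days.

24.7 days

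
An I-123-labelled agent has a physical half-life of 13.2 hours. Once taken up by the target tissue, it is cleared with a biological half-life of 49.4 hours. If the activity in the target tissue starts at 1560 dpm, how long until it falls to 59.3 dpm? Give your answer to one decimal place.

1/t_eff = 1/t_phys + 1/t_biol = 1/13.2 + 1/49.4 = 0.096 per hour.
t_eff = 13.2 × 49.4 / (13.2 + 49.4) ≈ 10.417 hours.
n = log₂(1560/59.3) ≈ 4.7174; t = 4.7174 × 10.417 ≈ 49.139 hours.

49.1 hours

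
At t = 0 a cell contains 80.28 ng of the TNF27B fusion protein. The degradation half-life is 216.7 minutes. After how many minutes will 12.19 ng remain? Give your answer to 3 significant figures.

Fraction remaining = 12.19/80.28 ≈ 0.15184.
n = log₂(80.28/12.19) = ln(6.5857)/ln 2 ≈ 2.7193 half-lives.
t = n × t½ = 2.7193 × 216.7 ≈ 589.28 minutes.

589 minutes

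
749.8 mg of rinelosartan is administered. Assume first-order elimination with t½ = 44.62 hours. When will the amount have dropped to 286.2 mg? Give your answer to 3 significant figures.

62.0 hours

Fraction remaining = 286.2/749.8 ≈ 0.3817.
n = log₂(749.8/286.2) = ln(2.6198)/ln 2 ≈ 1.3895 half-lives.
t = n × t½ = 1.3895 × 44.62 ≈ 61.999 hours.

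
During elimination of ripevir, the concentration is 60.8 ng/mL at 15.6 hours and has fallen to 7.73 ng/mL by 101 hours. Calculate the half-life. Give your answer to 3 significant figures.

28.7 hours

Over Δt = 101 − 15.6 = 85.4 hours, the level fell by a factor of 60.8/7.73 ≈ 7.8655.
n = log₂(7.8655) ≈ 2.9755 half-lives, so t½ = 85.4/2.9755 ≈ 28.701 hours.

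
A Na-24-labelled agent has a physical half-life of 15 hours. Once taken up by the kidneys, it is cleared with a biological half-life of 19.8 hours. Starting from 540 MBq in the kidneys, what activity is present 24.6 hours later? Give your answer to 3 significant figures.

73.2 MBq

1/t_eff = 1/t_phys + 1/t_biol = 1/15 + 1/19.8 = 0.11717 per hour.
t_eff = 15 × 19.8 / (15 + 19.8) ≈ 8.5345 hours.
Remaining = 540 × (1/2)^(24.6/8.5345) = 540 × (1/2)^2.8824 ≈ 73.231 MBq.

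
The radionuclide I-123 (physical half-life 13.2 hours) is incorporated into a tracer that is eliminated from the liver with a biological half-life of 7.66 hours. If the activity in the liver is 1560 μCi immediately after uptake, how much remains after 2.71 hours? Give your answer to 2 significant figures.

1/t_eff = 1/t_phys + 1/t_biol = 1/13.2 + 1/7.66 = 0.20631 per hour.
t_eff = 13.2 × 7.66 / (13.2 + 7.66) ≈ 4.8472 hours.
Remaining = 1560 × (1/2)^(2.71/4.8472) = 1560 × (1/2)^0.55909 ≈ 1058.8 μCi.

1100 μCi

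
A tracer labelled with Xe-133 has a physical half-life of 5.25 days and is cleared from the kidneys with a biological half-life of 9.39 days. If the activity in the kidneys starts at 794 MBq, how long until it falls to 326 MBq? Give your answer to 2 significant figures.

1/t_eff = 1/t_phys + 1/t_biol = 1/5.25 + 1/9.39 = 0.29697 per day.
t_eff = 5.25 × 9.39 / (5.25 + 9.39) ≈ 3.3673 days.
n = log₂(794/326) ≈ 1.2843; t = 1.2843 × 3.3673 ≈ 4.3245 days.

4.3 days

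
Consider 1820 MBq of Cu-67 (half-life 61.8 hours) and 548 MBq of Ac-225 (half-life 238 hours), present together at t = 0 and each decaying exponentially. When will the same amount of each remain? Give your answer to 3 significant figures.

Set 1820·(1/2)^(t/61.8) = 548·(1/2)^(t/238).
Taking log₂: log₂(1820/548) = t·(1/61.8 − 1/238).
log₂(3.3212) = 1.7317; 1/61.8 − 1/238 = 0.01198.
t = 1.7317 / 0.01198 ≈ 144.55 hours.

145 hours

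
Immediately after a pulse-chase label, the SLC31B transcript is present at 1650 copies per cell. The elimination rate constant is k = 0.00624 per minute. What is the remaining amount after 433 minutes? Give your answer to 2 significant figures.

t½ = ln 2 / k = 0.69315 / 0.00624 ≈ 111.08 minutes.
Number of half-lives: n = 433/111.08 ≈ 3.898.
Remaining = 1650 × (1/2)^3.898 = 1650 × 0.067077 ≈ 110.68 copies per cell.

110 copies per cell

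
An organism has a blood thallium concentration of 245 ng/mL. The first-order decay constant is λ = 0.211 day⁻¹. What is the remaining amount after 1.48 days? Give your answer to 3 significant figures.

179 ng/mL

t½ = ln 2 / λ = 0.69315 / 0.211 ≈ 3.2851 days.
Number of half-lives: n = 1.48/3.2851 ≈ 0.45052.
Remaining = 245 × (1/2)^0.45052 = 245 × 0.73178 ≈ 179.29 ng/mL.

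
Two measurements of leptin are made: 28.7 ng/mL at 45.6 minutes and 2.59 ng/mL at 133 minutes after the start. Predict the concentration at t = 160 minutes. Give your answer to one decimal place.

Over Δt = 133 − 45.6 = 87.4 minutes, the level fell by a factor of 28.7/2.59 ≈ 11.081.
n = log₂(11.081) ≈ 3.47 half-lives, so t½ = 87.4/3.47 ≈ 25.187 minutes.
From t = 133 to t = 160: 2.59 × (1/2)^((160−133)/25.187) ≈ 1.232 ng/mL.

1.2 ng/mL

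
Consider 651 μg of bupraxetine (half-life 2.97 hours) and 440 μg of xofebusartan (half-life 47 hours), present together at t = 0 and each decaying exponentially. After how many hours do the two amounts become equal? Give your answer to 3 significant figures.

Set 651·(1/2)^(t/2.97) = 440·(1/2)^(t/47).
Taking log₂: log₂(651/440) = t·(1/2.97 − 1/47).
log₂(1.4795) = 0.56515; 1/2.97 − 1/47 = 0.31542.
t = 0.56515 / 0.31542 ≈ 1.7917 hours.

1.79 hours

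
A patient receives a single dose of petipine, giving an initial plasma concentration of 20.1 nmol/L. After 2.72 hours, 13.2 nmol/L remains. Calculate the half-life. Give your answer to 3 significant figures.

4.48 hours

A/A₀ = 13.2/20.1 ≈ 0.65672.
n = log₂(1.5227) ≈ 0.60666 half-lives elapsed in 2.72 hours.
t½ = 2.72/0.60666 ≈ 4.4836 hours.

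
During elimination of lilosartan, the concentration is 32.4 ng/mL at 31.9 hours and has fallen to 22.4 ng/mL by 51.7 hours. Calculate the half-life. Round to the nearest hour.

Over Δt = 51.7 − 31.9 = 19.8 hours, the level fell by a factor of 32.4/22.4 ≈ 1.4464.
n = log₂(1.4464) ≈ 0.5325 half-lives, so t½ = 19.8/0.5325 ≈ 37.183 hours.

37 hours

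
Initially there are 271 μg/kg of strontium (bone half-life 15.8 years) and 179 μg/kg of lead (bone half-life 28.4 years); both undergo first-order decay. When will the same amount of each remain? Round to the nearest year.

21 years

Set 271·(1/2)^(t/15.8) = 179·(1/2)^(t/28.4).
Taking log₂: log₂(271/179) = t·(1/15.8 − 1/28.4).
log₂(1.514) = 0.59833; 1/15.8 − 1/28.4 = 0.02808.
t = 0.59833 / 0.02808 ≈ 21.308 years.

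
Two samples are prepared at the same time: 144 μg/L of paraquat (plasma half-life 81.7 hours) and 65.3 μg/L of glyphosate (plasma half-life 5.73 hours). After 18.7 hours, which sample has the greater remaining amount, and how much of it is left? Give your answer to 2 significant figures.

paraquat: 144 × (1/2)^0.22889 ≈ 122.87 μg/L.
glyphosate: 65.3 × (1/2)^3.2635 ≈ 6.7998 μg/L.
Paraquat has more remaining, at ≈ 122.87 μg/L.

paraquat, 120 μg/L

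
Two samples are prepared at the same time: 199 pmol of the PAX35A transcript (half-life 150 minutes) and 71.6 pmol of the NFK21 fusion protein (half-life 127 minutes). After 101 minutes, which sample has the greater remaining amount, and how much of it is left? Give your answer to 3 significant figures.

PAX35A transcript, 125 pmol

PAX35A transcript: 199 × (1/2)^0.67333 ≈ 124.78 pmol.
NFK21 fusion protein: 71.6 × (1/2)^0.79528 ≈ 41.258 pmol.
PAX35A transcript has more remaining, at ≈ 124.78 pmol.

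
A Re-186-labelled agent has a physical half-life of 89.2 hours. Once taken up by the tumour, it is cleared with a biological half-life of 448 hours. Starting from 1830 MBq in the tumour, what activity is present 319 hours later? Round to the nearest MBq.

1/t_eff = 1/t_phys + 1/t_biol = 1/89.2 + 1/448 = 0.013443 per hour.
t_eff = 89.2 × 448 / (89.2 + 448) ≈ 74.389 hours.
Remaining = 1830 × (1/2)^(319/74.389) = 1830 × (1/2)^4.2883 ≈ 93.659 MBq.

94 MBq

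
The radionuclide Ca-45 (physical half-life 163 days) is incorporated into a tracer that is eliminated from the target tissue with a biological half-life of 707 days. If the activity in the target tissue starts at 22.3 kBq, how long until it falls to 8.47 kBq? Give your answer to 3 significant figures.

1/t_eff = 1/t_phys + 1/t_biol = 1/163 + 1/707 = 0.0075494 per day.
t_eff = 163 × 707 / (163 + 707) ≈ 132.46 days.
n = log₂(22.3/8.47) ≈ 1.3966; t = 1.3966 × 132.46 ≈ 185 days.

185 days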